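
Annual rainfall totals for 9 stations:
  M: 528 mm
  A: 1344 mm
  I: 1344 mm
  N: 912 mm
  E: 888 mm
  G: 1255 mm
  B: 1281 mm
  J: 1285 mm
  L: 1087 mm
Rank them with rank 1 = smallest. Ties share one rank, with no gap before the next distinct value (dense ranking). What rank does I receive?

Sorted (ascending): 528, 888, 912, 1087, 1255, 1281, 1285, 1344, 1344
The 2 values of 1344 share dense rank 8.
Remaining distinct values take the next consecutive integers.
I has value 1344 mm → rank 8.

8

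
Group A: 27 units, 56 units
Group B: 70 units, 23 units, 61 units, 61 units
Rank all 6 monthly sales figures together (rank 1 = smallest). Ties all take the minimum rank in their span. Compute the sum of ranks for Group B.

15

Sorted (ascending): 23, 27, 56, 61, 61, 70
The 2 values of 61 occupy positions 4–5 → each gets rank 4.
Group B values → pooled ranks: 70→6, 23→1, 61→4, 61→4
Rank sum = 6 + 1 + 4 + 4 = 15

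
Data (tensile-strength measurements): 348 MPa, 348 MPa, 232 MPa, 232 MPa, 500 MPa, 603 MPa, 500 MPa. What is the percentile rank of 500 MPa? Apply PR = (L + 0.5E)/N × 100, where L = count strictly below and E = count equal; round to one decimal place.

71.4

N = 7.
Strictly below 500: 4. Equal to 500: 2.
PR = (4 + 0.5·2)/7 × 100 = 71.4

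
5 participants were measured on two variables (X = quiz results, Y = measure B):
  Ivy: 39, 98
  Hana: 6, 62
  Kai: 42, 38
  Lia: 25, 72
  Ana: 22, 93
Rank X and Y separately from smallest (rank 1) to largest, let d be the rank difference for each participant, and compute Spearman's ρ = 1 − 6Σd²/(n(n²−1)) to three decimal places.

-0.100

Ranks of variable 1: 4, 1, 5, 3, 2
Ranks of variable 2: 5, 2, 1, 3, 4
d = r₁ − r₂: -1, -1, 4, 0, -2
d²: 1, 1, 16, 0, 4; Σd² = 22
ρ = 1 − 6·22/(5·24) = 1 − 132/120 = -0.100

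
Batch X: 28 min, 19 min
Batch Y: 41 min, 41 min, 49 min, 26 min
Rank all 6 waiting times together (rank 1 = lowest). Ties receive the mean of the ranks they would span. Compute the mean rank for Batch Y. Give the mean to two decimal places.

Sorted (ascending): 19, 26, 28, 41, 41, 49
The 2 values of 41 occupy positions 4–5 → average rank (4+5)/2 = 4.5.
Batch Y values → pooled ranks: 41→4.5, 41→4.5, 49→6, 26→2
Mean rank = (4.5 + 4.5 + 6 + 2) / 4 = 4.25

4.25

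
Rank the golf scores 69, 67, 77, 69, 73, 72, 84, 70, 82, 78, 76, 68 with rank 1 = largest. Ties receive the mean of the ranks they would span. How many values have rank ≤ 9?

Sorted (descending): 84, 82, 78, 77, 76, 73, 72, 70, 69, 69, 68, 67
The 2 values of 69 occupy positions 9–10 → average rank (9+10)/2 = 9.5.
Ranks ≤ 9: {1, 2, 3, 4, 5, 6, 7, 8} → 8 values.

8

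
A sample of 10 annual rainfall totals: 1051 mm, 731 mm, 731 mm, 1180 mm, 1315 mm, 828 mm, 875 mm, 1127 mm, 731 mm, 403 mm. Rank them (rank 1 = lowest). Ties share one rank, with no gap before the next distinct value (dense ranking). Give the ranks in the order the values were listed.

Sorted (ascending): 403, 731, 731, 731, 828, 875, 1051, 1127, 1180, 1315
The 3 values of 731 share dense rank 2.
Remaining distinct values take the next consecutive integers.

5, 2, 2, 7, 8, 3, 4, 6, 2, 1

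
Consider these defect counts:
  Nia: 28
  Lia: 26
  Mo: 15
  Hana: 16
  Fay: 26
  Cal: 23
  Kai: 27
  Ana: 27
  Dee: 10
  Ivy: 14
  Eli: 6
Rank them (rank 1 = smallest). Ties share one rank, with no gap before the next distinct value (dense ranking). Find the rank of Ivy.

Sorted (ascending): 6, 10, 14, 15, 16, 23, 26, 26, 27, 27, 28
The 2 values of 26 share dense rank 7.
The 2 values of 27 share dense rank 8.
Remaining distinct values take the next consecutive integers.
Ivy has value 14 → rank 3.

3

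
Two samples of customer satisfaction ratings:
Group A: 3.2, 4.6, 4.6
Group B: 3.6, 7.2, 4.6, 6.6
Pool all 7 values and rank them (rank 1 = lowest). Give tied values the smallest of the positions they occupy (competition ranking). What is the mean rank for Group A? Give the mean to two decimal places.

Sorted (ascending): 3.2, 3.6, 4.6, 4.6, 4.6, 6.6, 7.2
The 3 values of 4.6 occupy positions 3–5 → each gets rank 3.
Group A values → pooled ranks: 3.2→1, 4.6→3, 4.6→3
Mean rank = (1 + 3 + 3) / 3 = 2.33

2.33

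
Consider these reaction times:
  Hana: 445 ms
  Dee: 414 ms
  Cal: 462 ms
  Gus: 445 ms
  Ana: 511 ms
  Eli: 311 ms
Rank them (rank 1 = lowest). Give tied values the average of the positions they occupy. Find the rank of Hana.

3.5

Sorted (ascending): 311, 414, 445, 445, 462, 511
The 2 values of 445 occupy positions 3–4 → average rank (3+4)/2 = 3.5.
Hana has value 445 ms → rank 3.5.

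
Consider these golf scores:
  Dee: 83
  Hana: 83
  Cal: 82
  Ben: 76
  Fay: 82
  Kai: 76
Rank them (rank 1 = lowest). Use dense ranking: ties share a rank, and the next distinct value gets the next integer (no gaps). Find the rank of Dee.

3

Sorted (ascending): 76, 76, 82, 82, 83, 83
The 2 values of 76 share dense rank 1.
The 2 values of 82 share dense rank 2.
The 2 values of 83 share dense rank 3.
Dee has value 83 → rank 3.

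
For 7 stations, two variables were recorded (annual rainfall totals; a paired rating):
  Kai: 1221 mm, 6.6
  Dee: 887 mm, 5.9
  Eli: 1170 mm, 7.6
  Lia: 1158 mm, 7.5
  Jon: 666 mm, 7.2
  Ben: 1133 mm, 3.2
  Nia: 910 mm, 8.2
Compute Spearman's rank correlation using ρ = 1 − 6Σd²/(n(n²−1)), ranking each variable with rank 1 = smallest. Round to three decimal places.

Ranks of variable 1: 7, 2, 6, 5, 1, 4, 3
Ranks of variable 2: 3, 2, 6, 5, 4, 1, 7
d = r₁ − r₂: 4, 0, 0, 0, -3, 3, -4
d²: 16, 0, 0, 0, 9, 9, 16; Σd² = 50
ρ = 1 − 6·50/(7·48) = 1 − 300/336 = 0.107

0.107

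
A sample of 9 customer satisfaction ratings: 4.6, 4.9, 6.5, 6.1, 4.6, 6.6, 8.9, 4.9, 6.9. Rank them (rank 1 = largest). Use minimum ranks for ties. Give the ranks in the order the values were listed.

Sorted (descending): 8.9, 6.9, 6.6, 6.5, 6.1, 4.9, 4.9, 4.6, 4.6
The 2 values of 4.9 occupy positions 6–7 → each gets rank 6.
The 2 values of 4.6 occupy positions 8–9 → each gets rank 8.

8, 6, 4, 5, 8, 3, 1, 6, 2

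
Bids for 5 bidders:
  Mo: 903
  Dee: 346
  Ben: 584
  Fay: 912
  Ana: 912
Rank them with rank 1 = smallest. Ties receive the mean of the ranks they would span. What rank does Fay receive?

4.5

Sorted (ascending): 346, 584, 903, 912, 912
The 2 values of 912 occupy positions 4–5 → average rank (4+5)/2 = 4.5.
Fay has value 912 → rank 4.5.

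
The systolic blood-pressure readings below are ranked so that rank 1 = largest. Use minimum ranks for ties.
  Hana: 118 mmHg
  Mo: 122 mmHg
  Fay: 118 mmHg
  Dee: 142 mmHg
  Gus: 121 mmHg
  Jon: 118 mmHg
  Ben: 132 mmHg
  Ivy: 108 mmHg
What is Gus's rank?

4

Sorted (descending): 142, 132, 122, 121, 118, 118, 118, 108
The 3 values of 118 occupy positions 5–7 → each gets rank 5.
Gus has value 121 mmHg → rank 4.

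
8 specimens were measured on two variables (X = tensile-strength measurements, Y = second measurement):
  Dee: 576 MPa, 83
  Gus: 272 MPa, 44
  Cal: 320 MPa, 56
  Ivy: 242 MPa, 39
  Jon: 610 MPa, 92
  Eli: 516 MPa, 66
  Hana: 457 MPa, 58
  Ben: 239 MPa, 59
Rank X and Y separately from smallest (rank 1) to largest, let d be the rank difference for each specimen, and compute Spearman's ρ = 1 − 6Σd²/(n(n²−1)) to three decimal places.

Ranks of variable 1: 7, 3, 4, 2, 8, 6, 5, 1
Ranks of variable 2: 7, 2, 3, 1, 8, 6, 4, 5
d = r₁ − r₂: 0, 1, 1, 1, 0, 0, 1, -4
d²: 0, 1, 1, 1, 0, 0, 1, 16; Σd² = 20
ρ = 1 − 6·20/(8·63) = 1 − 120/504 = 0.762

0.762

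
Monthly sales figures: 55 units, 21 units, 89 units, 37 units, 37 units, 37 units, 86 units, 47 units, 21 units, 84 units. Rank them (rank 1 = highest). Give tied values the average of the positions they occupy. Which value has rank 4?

55

Sorted (descending): 89, 86, 84, 55, 47, 37, 37, 37, 21, 21
The 3 values of 37 occupy positions 6–8 → average rank 7.
The 2 values of 21 occupy positions 9–10 → average rank (9+10)/2 = 9.5.
Rank 4 → value 55.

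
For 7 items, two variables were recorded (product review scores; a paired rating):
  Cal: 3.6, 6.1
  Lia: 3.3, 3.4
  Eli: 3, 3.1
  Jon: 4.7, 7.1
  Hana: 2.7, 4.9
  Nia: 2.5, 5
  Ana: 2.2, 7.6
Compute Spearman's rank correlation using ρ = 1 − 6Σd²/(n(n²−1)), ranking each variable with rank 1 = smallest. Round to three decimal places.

Ranks of variable 1: 6, 5, 4, 7, 3, 2, 1
Ranks of variable 2: 5, 2, 1, 6, 3, 4, 7
d = r₁ − r₂: 1, 3, 3, 1, 0, -2, -6
d²: 1, 9, 9, 1, 0, 4, 36; Σd² = 60
ρ = 1 − 6·60/(7·48) = 1 − 360/336 = -0.071

-0.071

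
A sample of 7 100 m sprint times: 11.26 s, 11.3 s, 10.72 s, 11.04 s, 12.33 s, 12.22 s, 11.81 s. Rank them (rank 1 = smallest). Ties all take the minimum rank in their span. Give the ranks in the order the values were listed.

Sorted (ascending): 10.72, 11.04, 11.26, 11.3, 11.81, 12.22, 12.33
No ties — each value takes its position as its rank.

3, 4, 1, 2, 7, 6, 5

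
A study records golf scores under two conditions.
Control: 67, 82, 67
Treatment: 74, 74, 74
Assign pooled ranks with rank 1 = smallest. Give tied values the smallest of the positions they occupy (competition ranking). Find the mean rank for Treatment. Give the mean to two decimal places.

3.00

Sorted (ascending): 67, 67, 74, 74, 74, 82
The 2 values of 67 occupy positions 1–2 → each gets rank 1.
The 3 values of 74 occupy positions 3–5 → each gets rank 3.
Treatment values → pooled ranks: 74→3, 74→3, 74→3
Mean rank = (3 + 3 + 3) / 3 = 3.00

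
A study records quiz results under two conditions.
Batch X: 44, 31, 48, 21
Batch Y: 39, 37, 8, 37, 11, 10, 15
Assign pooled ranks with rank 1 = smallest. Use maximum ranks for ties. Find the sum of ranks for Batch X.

Sorted (ascending): 8, 10, 11, 15, 21, 31, 37, 37, 39, 44, 48
The 2 values of 37 occupy positions 7–8 → each gets rank 8.
Batch X values → pooled ranks: 44→10, 31→6, 48→11, 21→5
Rank sum = 10 + 6 + 11 + 5 = 32

32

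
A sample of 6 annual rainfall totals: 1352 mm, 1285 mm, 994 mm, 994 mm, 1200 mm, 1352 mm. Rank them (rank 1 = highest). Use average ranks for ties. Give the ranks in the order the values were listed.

1.5, 3, 5.5, 5.5, 4, 1.5

Sorted (descending): 1352, 1352, 1285, 1200, 994, 994
The 2 values of 1352 occupy positions 1–2 → average rank (1+2)/2 = 1.5.
The 2 values of 994 occupy positions 5–6 → average rank (5+6)/2 = 5.5.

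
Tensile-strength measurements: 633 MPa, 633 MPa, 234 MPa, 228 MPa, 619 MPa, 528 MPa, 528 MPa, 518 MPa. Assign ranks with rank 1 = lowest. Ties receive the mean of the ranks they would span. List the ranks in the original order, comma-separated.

Sorted (ascending): 228, 234, 518, 528, 528, 619, 633, 633
The 2 values of 528 occupy positions 4–5 → average rank (4+5)/2 = 4.5.
The 2 values of 633 occupy positions 7–8 → average rank (7+8)/2 = 7.5.

7.5, 7.5, 2, 1, 6, 4.5, 4.5, 3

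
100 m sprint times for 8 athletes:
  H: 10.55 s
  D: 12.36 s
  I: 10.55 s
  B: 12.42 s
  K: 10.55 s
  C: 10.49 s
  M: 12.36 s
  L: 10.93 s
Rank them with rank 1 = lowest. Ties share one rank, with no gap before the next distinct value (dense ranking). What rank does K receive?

2

Sorted (ascending): 10.49, 10.55, 10.55, 10.55, 10.93, 12.36, 12.36, 12.42
The 3 values of 10.55 share dense rank 2.
The 2 values of 12.36 share dense rank 4.
Remaining distinct values take the next consecutive integers.
K has value 10.55 s → rank 2.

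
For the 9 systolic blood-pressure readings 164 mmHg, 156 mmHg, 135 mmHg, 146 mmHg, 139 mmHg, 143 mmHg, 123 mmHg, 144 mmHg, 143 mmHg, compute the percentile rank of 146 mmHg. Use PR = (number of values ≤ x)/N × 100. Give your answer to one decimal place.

77.8

N = 9.
Strictly below 146: 6. Equal to 146: 1.
PR = 7/9 × 100 = 77.8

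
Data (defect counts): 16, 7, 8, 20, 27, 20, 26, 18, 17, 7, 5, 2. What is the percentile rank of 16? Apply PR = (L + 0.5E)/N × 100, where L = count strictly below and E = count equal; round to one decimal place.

N = 12.
Strictly below 16: 5. Equal to 16: 1.
PR = (5 + 0.5·1)/12 × 100 = 45.8

45.8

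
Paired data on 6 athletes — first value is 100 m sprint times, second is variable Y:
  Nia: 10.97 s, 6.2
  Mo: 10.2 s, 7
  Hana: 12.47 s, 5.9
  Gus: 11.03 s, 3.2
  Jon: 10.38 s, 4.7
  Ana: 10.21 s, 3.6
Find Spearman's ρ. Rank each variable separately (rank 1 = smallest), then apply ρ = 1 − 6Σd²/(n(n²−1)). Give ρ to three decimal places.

-0.314

Ranks of variable 1: 4, 1, 6, 5, 3, 2
Ranks of variable 2: 5, 6, 4, 1, 3, 2
d = r₁ − r₂: -1, -5, 2, 4, 0, 0
d²: 1, 25, 4, 16, 0, 0; Σd² = 46
ρ = 1 − 6·46/(6·35) = 1 − 276/210 = -0.314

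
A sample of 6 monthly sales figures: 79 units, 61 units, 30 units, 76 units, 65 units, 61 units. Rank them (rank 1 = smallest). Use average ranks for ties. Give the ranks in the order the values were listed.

Sorted (ascending): 30, 61, 61, 65, 76, 79
The 2 values of 61 occupy positions 2–3 → average rank (2+3)/2 = 2.5.

6, 2.5, 1, 5, 4, 2.5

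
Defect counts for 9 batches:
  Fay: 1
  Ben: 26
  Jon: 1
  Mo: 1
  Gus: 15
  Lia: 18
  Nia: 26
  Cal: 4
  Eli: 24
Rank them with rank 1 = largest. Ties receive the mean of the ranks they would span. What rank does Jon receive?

8

Sorted (descending): 26, 26, 24, 18, 15, 4, 1, 1, 1
The 2 values of 26 occupy positions 1–2 → average rank (1+2)/2 = 1.5.
The 3 values of 1 occupy positions 7–9 → average rank 8.
Jon has value 1 → rank 8.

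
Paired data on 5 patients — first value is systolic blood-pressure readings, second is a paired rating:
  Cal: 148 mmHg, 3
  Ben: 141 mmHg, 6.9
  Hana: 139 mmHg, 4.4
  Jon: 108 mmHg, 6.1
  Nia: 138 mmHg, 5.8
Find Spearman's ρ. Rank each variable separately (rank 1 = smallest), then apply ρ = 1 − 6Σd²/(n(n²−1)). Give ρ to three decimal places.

Ranks of variable 1: 5, 4, 3, 1, 2
Ranks of variable 2: 1, 5, 2, 4, 3
d = r₁ − r₂: 4, -1, 1, -3, -1
d²: 16, 1, 1, 9, 1; Σd² = 28
ρ = 1 − 6·28/(5·24) = 1 − 168/120 = -0.400

-0.400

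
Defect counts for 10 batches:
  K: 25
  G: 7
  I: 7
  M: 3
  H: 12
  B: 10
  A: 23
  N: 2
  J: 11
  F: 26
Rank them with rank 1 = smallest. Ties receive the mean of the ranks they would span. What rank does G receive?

3.5

Sorted (ascending): 2, 3, 7, 7, 10, 11, 12, 23, 25, 26
The 2 values of 7 occupy positions 3–4 → average rank (3+4)/2 = 3.5.
G has value 7 → rank 3.5.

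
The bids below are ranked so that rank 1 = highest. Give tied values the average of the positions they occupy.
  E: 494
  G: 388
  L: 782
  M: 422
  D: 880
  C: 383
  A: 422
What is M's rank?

4.5

Sorted (descending): 880, 782, 494, 422, 422, 388, 383
The 2 values of 422 occupy positions 4–5 → average rank (4+5)/2 = 4.5.
M has value 422 → rank 4.5.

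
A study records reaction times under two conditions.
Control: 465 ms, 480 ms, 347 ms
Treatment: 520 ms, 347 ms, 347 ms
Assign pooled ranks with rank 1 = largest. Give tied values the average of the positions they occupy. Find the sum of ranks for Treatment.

11

Sorted (descending): 520, 480, 465, 347, 347, 347
The 3 values of 347 occupy positions 4–6 → average rank 5.
Treatment values → pooled ranks: 520→1, 347→5, 347→5
Rank sum = 1 + 5 + 5 = 11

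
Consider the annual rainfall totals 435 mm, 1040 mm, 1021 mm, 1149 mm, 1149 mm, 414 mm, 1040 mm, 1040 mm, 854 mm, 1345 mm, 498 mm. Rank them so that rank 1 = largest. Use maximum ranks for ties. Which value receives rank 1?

Sorted (descending): 1345, 1149, 1149, 1040, 1040, 1040, 1021, 854, 498, 435, 414
The 2 values of 1149 occupy positions 2–3 → each gets rank 3.
The 3 values of 1040 occupy positions 4–6 → each gets rank 6.
Rank 1 → value 1345.

1345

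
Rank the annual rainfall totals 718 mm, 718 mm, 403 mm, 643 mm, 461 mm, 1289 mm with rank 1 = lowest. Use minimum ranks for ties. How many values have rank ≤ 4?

Sorted (ascending): 403, 461, 643, 718, 718, 1289
The 2 values of 718 occupy positions 4–5 → each gets rank 4.
Ranks ≤ 4: {1, 2, 3, 4, 4} → 5 values.

5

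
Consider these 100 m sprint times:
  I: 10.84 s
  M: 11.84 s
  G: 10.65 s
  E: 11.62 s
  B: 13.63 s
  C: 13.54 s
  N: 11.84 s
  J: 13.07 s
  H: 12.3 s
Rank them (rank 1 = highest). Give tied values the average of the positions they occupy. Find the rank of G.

Sorted (descending): 13.63, 13.54, 13.07, 12.3, 11.84, 11.84, 11.62, 10.84, 10.65
The 2 values of 11.84 occupy positions 5–6 → average rank (5+6)/2 = 5.5.
G has value 10.65 s → rank 9.

9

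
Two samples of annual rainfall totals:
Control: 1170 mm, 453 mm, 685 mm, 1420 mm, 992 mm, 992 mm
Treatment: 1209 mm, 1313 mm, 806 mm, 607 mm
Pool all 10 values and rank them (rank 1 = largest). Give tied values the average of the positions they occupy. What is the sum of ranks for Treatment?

21

Sorted (descending): 1420, 1313, 1209, 1170, 992, 992, 806, 685, 607, 453
The 2 values of 992 occupy positions 5–6 → average rank (5+6)/2 = 5.5.
Treatment values → pooled ranks: 1209→3, 1313→2, 806→7, 607→9
Rank sum = 3 + 2 + 7 + 9 = 21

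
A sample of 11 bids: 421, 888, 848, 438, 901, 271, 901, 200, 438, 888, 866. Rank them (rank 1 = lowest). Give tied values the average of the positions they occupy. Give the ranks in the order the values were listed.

Sorted (ascending): 200, 271, 421, 438, 438, 848, 866, 888, 888, 901, 901
The 2 values of 438 occupy positions 4–5 → average rank (4+5)/2 = 4.5.
The 2 values of 888 occupy positions 8–9 → average rank (8+9)/2 = 8.5.
The 2 values of 901 occupy positions 10–11 → average rank (10+11)/2 = 10.5.

3, 8.5, 6, 4.5, 10.5, 2, 10.5, 1, 4.5, 8.5, 7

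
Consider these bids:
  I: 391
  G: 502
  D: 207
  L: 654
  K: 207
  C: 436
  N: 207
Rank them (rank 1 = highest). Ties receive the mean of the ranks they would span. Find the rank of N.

6

Sorted (descending): 654, 502, 436, 391, 207, 207, 207
The 3 values of 207 occupy positions 5–7 → average rank 6.
N has value 207 → rank 6.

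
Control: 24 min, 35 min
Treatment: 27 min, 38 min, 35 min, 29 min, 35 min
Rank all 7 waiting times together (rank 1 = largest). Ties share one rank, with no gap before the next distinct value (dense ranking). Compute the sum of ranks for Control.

7

Sorted (descending): 38, 35, 35, 35, 29, 27, 24
The 3 values of 35 share dense rank 2.
Remaining distinct values take the next consecutive integers.
Control values → pooled ranks: 24→5, 35→2
Rank sum = 5 + 2 = 7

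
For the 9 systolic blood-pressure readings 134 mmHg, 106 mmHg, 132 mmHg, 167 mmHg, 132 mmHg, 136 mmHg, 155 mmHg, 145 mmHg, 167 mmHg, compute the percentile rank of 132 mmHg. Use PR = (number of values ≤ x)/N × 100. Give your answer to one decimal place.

N = 9.
Strictly below 132: 1. Equal to 132: 2.
PR = 3/9 × 100 = 33.3

33.3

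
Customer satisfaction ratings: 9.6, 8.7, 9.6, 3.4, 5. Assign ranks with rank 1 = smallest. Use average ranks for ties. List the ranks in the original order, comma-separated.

Sorted (ascending): 3.4, 5, 8.7, 9.6, 9.6
The 2 values of 9.6 occupy positions 4–5 → average rank (4+5)/2 = 4.5.

4.5, 3, 4.5, 1, 2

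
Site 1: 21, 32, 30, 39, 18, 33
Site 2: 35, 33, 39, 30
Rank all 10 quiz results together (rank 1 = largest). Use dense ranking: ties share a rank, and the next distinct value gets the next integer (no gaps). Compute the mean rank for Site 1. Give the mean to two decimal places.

Sorted (descending): 39, 39, 35, 33, 33, 32, 30, 30, 21, 18
The 2 values of 39 share dense rank 1.
The 2 values of 33 share dense rank 3.
The 2 values of 30 share dense rank 5.
Remaining distinct values take the next consecutive integers.
Site 1 values → pooled ranks: 21→6, 32→4, 30→5, 39→1, 18→7, 33→3
Mean rank = (6 + 4 + 5 + 1 + 7 + 3) / 6 = 4.33

4.33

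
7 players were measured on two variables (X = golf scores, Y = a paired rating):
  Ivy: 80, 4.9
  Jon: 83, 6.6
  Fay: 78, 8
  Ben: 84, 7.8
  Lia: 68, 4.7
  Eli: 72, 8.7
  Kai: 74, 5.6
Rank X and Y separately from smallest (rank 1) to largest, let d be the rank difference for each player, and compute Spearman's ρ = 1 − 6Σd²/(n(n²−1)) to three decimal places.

0.179

Ranks of variable 1: 5, 6, 4, 7, 1, 2, 3
Ranks of variable 2: 2, 4, 6, 5, 1, 7, 3
d = r₁ − r₂: 3, 2, -2, 2, 0, -5, 0
d²: 9, 4, 4, 4, 0, 25, 0; Σd² = 46
ρ = 1 − 6·46/(7·48) = 1 − 276/336 = 0.179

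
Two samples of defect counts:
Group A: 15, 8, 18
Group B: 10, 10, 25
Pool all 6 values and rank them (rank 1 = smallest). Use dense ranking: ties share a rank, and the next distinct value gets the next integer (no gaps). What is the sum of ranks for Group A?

8

Sorted (ascending): 8, 10, 10, 15, 18, 25
The 2 values of 10 share dense rank 2.
Remaining distinct values take the next consecutive integers.
Group A values → pooled ranks: 15→3, 8→1, 18→4
Rank sum = 3 + 1 + 4 = 8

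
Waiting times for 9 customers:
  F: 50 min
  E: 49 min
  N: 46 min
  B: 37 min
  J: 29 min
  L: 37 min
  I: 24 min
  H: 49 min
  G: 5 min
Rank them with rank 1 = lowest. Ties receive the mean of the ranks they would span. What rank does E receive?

Sorted (ascending): 5, 24, 29, 37, 37, 46, 49, 49, 50
The 2 values of 37 occupy positions 4–5 → average rank (4+5)/2 = 4.5.
The 2 values of 49 occupy positions 7–8 → average rank (7+8)/2 = 7.5.
E has value 49 min → rank 7.5.

7.5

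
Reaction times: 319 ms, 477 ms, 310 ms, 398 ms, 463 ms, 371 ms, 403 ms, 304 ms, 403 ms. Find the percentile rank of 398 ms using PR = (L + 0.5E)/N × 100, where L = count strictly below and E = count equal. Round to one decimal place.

50.0

N = 9.
Strictly below 398: 4. Equal to 398: 1.
PR = (4 + 0.5·1)/9 × 100 = 50.0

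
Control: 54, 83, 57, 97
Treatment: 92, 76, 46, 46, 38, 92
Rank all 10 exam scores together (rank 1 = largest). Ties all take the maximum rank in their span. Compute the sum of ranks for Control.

18

Sorted (descending): 97, 92, 92, 83, 76, 57, 54, 46, 46, 38
The 2 values of 92 occupy positions 2–3 → each gets rank 3.
The 2 values of 46 occupy positions 8–9 → each gets rank 9.
Control values → pooled ranks: 54→7, 83→4, 57→6, 97→1
Rank sum = 7 + 4 + 6 + 1 = 18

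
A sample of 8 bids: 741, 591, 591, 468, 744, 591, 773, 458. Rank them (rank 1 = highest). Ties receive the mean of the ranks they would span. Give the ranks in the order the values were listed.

3, 5, 5, 7, 2, 5, 1, 8

Sorted (descending): 773, 744, 741, 591, 591, 591, 468, 458
The 3 values of 591 occupy positions 4–6 → average rank 5.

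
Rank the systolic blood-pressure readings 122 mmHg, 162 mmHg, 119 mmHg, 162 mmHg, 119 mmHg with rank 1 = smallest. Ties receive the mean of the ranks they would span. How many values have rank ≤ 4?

3

Sorted (ascending): 119, 119, 122, 162, 162
The 2 values of 119 occupy positions 1–2 → average rank (1+2)/2 = 1.5.
The 2 values of 162 occupy positions 4–5 → average rank (4+5)/2 = 4.5.
Ranks ≤ 4: {1.5, 1.5, 3} → 3 values.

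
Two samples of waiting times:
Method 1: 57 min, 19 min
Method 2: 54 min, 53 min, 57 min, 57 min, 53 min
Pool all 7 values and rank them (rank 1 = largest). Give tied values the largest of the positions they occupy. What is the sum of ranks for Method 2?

Sorted (descending): 57, 57, 57, 54, 53, 53, 19
The 3 values of 57 occupy positions 1–3 → each gets rank 3.
The 2 values of 53 occupy positions 5–6 → each gets rank 6.
Method 2 values → pooled ranks: 54→4, 53→6, 57→3, 57→3, 53→6
Rank sum = 4 + 6 + 3 + 3 + 6 = 22

22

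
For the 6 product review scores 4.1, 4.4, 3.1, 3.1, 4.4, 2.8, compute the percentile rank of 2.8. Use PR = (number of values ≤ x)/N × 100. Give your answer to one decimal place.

16.7

N = 6.
Strictly below 2.8: 0. Equal to 2.8: 1.
PR = 1/6 × 100 = 16.7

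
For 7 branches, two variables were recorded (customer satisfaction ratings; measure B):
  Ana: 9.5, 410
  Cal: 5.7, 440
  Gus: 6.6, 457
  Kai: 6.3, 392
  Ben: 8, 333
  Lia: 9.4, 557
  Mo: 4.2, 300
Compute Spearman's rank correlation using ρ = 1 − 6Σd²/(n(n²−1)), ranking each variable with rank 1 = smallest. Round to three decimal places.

0.429

Ranks of variable 1: 7, 2, 4, 3, 5, 6, 1
Ranks of variable 2: 4, 5, 6, 3, 2, 7, 1
d = r₁ − r₂: 3, -3, -2, 0, 3, -1, 0
d²: 9, 9, 4, 0, 9, 1, 0; Σd² = 32
ρ = 1 − 6·32/(7·48) = 1 − 192/336 = 0.429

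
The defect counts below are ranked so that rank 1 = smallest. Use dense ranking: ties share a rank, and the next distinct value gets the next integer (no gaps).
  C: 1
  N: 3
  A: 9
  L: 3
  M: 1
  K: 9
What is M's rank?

Sorted (ascending): 1, 1, 3, 3, 9, 9
The 2 values of 1 share dense rank 1.
The 2 values of 3 share dense rank 2.
The 2 values of 9 share dense rank 3.
M has value 1 → rank 1.

1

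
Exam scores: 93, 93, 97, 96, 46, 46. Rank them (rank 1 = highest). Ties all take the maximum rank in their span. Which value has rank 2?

96

Sorted (descending): 97, 96, 93, 93, 46, 46
The 2 values of 93 occupy positions 3–4 → each gets rank 4.
The 2 values of 46 occupy positions 5–6 → each gets rank 6.
Rank 2 → value 96.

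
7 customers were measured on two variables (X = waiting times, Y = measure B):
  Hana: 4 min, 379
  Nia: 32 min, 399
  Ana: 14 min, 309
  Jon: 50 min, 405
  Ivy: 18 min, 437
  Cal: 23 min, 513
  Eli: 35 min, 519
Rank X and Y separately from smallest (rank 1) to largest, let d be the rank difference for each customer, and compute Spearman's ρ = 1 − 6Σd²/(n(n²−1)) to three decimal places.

0.571

Ranks of variable 1: 1, 5, 2, 7, 3, 4, 6
Ranks of variable 2: 2, 3, 1, 4, 5, 6, 7
d = r₁ − r₂: -1, 2, 1, 3, -2, -2, -1
d²: 1, 4, 1, 9, 4, 4, 1; Σd² = 24
ρ = 1 − 6·24/(7·48) = 1 − 144/336 = 0.571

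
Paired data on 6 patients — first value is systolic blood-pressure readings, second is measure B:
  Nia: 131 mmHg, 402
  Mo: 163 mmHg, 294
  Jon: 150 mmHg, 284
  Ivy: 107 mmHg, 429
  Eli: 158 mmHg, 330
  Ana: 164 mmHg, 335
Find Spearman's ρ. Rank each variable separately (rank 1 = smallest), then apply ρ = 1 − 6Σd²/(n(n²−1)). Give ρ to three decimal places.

Ranks of variable 1: 2, 5, 3, 1, 4, 6
Ranks of variable 2: 5, 2, 1, 6, 3, 4
d = r₁ − r₂: -3, 3, 2, -5, 1, 2
d²: 9, 9, 4, 25, 1, 4; Σd² = 52
ρ = 1 − 6·52/(6·35) = 1 − 312/210 = -0.486

-0.486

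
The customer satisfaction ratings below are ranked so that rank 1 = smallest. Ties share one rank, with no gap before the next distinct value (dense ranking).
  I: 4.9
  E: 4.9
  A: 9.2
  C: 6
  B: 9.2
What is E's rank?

Sorted (ascending): 4.9, 4.9, 6, 9.2, 9.2
The 2 values of 4.9 share dense rank 1.
The 2 values of 9.2 share dense rank 3.
Remaining distinct values take the next consecutive integers.
E has value 4.9 → rank 1.

1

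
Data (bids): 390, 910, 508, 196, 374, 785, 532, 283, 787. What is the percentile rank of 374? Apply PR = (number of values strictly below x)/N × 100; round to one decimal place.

22.2

N = 9.
Strictly below 374: 2. Equal to 374: 1.
PR = 2/9 × 100 = 22.2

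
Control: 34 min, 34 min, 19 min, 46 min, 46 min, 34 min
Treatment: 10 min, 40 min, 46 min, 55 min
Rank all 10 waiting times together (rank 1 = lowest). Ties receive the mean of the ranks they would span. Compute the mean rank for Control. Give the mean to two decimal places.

Sorted (ascending): 10, 19, 34, 34, 34, 40, 46, 46, 46, 55
The 3 values of 34 occupy positions 3–5 → average rank 4.
The 3 values of 46 occupy positions 7–9 → average rank 8.
Control values → pooled ranks: 34→4, 34→4, 19→2, 46→8, 46→8, 34→4
Mean rank = (4 + 4 + 2 + 8 + 8 + 4) / 6 = 5.00

5.00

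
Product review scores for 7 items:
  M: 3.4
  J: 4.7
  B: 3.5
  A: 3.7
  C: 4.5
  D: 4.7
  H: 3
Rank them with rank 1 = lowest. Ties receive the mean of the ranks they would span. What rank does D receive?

Sorted (ascending): 3, 3.4, 3.5, 3.7, 4.5, 4.7, 4.7
The 2 values of 4.7 occupy positions 6–7 → average rank (6+7)/2 = 6.5.
D has value 4.7 → rank 6.5.

6.5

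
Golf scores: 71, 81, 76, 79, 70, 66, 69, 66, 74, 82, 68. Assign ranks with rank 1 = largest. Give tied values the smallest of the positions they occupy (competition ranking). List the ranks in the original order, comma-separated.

Sorted (descending): 82, 81, 79, 76, 74, 71, 70, 69, 68, 66, 66
The 2 values of 66 occupy positions 10–11 → each gets rank 10.

6, 2, 4, 3, 7, 10, 8, 10, 5, 1, 9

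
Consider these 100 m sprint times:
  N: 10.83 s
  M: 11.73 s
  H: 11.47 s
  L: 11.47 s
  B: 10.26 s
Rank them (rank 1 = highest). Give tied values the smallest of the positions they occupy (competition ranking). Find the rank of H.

Sorted (descending): 11.73, 11.47, 11.47, 10.83, 10.26
The 2 values of 11.47 occupy positions 2–3 → each gets rank 2.
H has value 11.47 s → rank 2.

2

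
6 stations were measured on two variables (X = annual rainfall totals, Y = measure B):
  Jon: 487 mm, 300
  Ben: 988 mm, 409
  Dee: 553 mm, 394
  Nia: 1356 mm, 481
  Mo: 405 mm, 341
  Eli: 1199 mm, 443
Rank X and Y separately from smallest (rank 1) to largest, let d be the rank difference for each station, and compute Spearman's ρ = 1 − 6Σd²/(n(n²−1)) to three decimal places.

0.943

Ranks of variable 1: 2, 4, 3, 6, 1, 5
Ranks of variable 2: 1, 4, 3, 6, 2, 5
d = r₁ − r₂: 1, 0, 0, 0, -1, 0
d²: 1, 0, 0, 0, 1, 0; Σd² = 2
ρ = 1 − 6·2/(6·35) = 1 − 12/210 = 0.943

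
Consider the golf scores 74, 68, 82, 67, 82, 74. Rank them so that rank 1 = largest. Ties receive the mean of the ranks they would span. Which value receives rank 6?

Sorted (descending): 82, 82, 74, 74, 68, 67
The 2 values of 82 occupy positions 1–2 → average rank (1+2)/2 = 1.5.
The 2 values of 74 occupy positions 3–4 → average rank (3+4)/2 = 3.5.
Rank 6 → value 67.

67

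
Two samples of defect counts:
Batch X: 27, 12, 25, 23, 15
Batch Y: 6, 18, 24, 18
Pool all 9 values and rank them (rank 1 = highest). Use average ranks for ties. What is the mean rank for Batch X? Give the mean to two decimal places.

4.40

Sorted (descending): 27, 25, 24, 23, 18, 18, 15, 12, 6
The 2 values of 18 occupy positions 5–6 → average rank (5+6)/2 = 5.5.
Batch X values → pooled ranks: 27→1, 12→8, 25→2, 23→4, 15→7
Mean rank = (1 + 8 + 2 + 4 + 7) / 5 = 4.40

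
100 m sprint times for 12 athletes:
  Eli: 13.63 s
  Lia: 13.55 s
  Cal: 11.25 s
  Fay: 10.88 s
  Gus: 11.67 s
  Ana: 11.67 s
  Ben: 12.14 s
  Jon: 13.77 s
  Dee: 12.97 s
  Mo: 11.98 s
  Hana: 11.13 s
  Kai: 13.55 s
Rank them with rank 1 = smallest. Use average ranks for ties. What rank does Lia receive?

Sorted (ascending): 10.88, 11.13, 11.25, 11.67, 11.67, 11.98, 12.14, 12.97, 13.55, 13.55, 13.63, 13.77
The 2 values of 11.67 occupy positions 4–5 → average rank (4+5)/2 = 4.5.
The 2 values of 13.55 occupy positions 9–10 → average rank (9+10)/2 = 9.5.
Lia has value 13.55 s → rank 9.5.

9.5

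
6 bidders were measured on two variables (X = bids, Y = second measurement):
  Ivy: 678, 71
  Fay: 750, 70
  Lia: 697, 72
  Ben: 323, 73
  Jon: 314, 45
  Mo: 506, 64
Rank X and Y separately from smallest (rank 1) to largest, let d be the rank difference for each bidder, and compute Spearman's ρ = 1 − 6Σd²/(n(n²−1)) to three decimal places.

0.257

Ranks of variable 1: 4, 6, 5, 2, 1, 3
Ranks of variable 2: 4, 3, 5, 6, 1, 2
d = r₁ − r₂: 0, 3, 0, -4, 0, 1
d²: 0, 9, 0, 16, 0, 1; Σd² = 26
ρ = 1 − 6·26/(6·35) = 1 − 156/210 = 0.257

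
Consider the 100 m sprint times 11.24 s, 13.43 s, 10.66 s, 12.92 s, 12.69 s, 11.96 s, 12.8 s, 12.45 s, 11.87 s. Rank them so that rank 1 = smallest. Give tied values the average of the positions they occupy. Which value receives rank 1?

10.66

Sorted (ascending): 10.66, 11.24, 11.87, 11.96, 12.45, 12.69, 12.8, 12.92, 13.43
No ties — each value takes its position as its rank.
Rank 1 → value 10.66.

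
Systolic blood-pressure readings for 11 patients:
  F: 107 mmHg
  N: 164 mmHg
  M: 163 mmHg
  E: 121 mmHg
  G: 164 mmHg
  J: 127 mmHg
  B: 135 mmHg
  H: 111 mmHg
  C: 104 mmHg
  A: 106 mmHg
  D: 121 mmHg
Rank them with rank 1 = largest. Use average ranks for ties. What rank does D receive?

Sorted (descending): 164, 164, 163, 135, 127, 121, 121, 111, 107, 106, 104
The 2 values of 164 occupy positions 1–2 → average rank (1+2)/2 = 1.5.
The 2 values of 121 occupy positions 6–7 → average rank (6+7)/2 = 6.5.
D has value 121 mmHg → rank 6.5.

6.5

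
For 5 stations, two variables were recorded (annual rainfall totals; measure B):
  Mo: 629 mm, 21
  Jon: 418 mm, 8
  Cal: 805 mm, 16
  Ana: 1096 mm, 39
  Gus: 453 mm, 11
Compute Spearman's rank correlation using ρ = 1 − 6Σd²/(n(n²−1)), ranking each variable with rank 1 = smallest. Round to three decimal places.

Ranks of variable 1: 3, 1, 4, 5, 2
Ranks of variable 2: 4, 1, 3, 5, 2
d = r₁ − r₂: -1, 0, 1, 0, 0
d²: 1, 0, 1, 0, 0; Σd² = 2
ρ = 1 − 6·2/(5·24) = 1 − 12/120 = 0.900

0.900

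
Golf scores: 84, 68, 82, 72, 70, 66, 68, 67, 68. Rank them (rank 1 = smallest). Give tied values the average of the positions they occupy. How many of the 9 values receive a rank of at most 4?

Sorted (ascending): 66, 67, 68, 68, 68, 70, 72, 82, 84
The 3 values of 68 occupy positions 3–5 → average rank 4.
Ranks ≤ 4: {1, 2, 4, 4, 4} → 5 values.

5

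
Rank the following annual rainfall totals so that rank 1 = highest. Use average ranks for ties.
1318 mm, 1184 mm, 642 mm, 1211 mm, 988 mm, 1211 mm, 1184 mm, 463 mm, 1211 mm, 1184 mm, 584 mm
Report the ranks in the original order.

Sorted (descending): 1318, 1211, 1211, 1211, 1184, 1184, 1184, 988, 642, 584, 463
The 3 values of 1211 occupy positions 2–4 → average rank 3.
The 3 values of 1184 occupy positions 5–7 → average rank 6.

1, 6, 9, 3, 8, 3, 6, 11, 3, 6, 10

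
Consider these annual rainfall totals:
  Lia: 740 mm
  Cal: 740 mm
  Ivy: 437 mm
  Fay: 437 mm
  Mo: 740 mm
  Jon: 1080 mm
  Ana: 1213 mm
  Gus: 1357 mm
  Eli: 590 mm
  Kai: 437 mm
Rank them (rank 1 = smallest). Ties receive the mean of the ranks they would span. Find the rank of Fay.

Sorted (ascending): 437, 437, 437, 590, 740, 740, 740, 1080, 1213, 1357
The 3 values of 437 occupy positions 1–3 → average rank 2.
The 3 values of 740 occupy positions 5–7 → average rank 6.
Fay has value 437 mm → rank 2.

2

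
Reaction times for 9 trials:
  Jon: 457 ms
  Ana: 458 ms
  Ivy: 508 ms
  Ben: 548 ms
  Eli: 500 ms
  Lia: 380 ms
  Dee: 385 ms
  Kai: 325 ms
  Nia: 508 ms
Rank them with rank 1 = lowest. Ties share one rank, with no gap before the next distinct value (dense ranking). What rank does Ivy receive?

7

Sorted (ascending): 325, 380, 385, 457, 458, 500, 508, 508, 548
The 2 values of 508 share dense rank 7.
Remaining distinct values take the next consecutive integers.
Ivy has value 508 ms → rank 7.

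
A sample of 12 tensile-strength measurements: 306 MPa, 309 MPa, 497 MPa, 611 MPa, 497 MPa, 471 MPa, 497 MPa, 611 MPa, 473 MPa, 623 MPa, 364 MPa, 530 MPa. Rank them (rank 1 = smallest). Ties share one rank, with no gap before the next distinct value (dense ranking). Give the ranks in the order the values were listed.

Sorted (ascending): 306, 309, 364, 471, 473, 497, 497, 497, 530, 611, 611, 623
The 3 values of 497 share dense rank 6.
The 2 values of 611 share dense rank 8.
Remaining distinct values take the next consecutive integers.

1, 2, 6, 8, 6, 4, 6, 8, 5, 9, 3, 7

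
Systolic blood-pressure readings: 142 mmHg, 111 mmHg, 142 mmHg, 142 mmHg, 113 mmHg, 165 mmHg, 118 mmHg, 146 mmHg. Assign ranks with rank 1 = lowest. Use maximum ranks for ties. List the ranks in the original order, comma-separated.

Sorted (ascending): 111, 113, 118, 142, 142, 142, 146, 165
The 3 values of 142 occupy positions 4–6 → each gets rank 6.

6, 1, 6, 6, 2, 8, 3, 7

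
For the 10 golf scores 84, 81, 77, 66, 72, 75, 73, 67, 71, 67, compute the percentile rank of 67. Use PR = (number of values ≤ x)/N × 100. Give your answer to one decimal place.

N = 10.
Strictly below 67: 1. Equal to 67: 2.
PR = 3/10 × 100 = 30.0

30.0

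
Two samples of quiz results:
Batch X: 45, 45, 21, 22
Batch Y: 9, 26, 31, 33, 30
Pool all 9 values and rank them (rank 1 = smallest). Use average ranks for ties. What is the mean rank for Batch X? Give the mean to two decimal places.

Sorted (ascending): 9, 21, 22, 26, 30, 31, 33, 45, 45
The 2 values of 45 occupy positions 8–9 → average rank (8+9)/2 = 8.5.
Batch X values → pooled ranks: 45→8.5, 45→8.5, 21→2, 22→3
Mean rank = (8.5 + 8.5 + 2 + 3) / 4 = 5.50

5.50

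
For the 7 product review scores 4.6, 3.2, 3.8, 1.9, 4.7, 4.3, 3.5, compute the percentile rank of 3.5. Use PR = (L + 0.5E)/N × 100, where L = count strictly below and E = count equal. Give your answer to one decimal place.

35.7

N = 7.
Strictly below 3.5: 2. Equal to 3.5: 1.
PR = (2 + 0.5·1)/7 × 100 = 35.7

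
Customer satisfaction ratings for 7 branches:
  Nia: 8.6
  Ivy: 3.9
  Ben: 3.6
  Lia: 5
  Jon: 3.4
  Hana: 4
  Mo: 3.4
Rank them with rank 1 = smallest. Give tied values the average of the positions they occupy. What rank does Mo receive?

Sorted (ascending): 3.4, 3.4, 3.6, 3.9, 4, 5, 8.6
The 2 values of 3.4 occupy positions 1–2 → average rank (1+2)/2 = 1.5.
Mo has value 3.4 → rank 1.5.

1.5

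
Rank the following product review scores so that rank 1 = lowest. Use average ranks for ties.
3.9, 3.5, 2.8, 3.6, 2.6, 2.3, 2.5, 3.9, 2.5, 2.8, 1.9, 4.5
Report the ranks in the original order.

10.5, 8, 6.5, 9, 5, 2, 3.5, 10.5, 3.5, 6.5, 1, 12

Sorted (ascending): 1.9, 2.3, 2.5, 2.5, 2.6, 2.8, 2.8, 3.5, 3.6, 3.9, 3.9, 4.5
The 2 values of 2.5 occupy positions 3–4 → average rank (3+4)/2 = 3.5.
The 2 values of 2.8 occupy positions 6–7 → average rank (6+7)/2 = 6.5.
The 2 values of 3.9 occupy positions 10–11 → average rank (10+11)/2 = 10.5.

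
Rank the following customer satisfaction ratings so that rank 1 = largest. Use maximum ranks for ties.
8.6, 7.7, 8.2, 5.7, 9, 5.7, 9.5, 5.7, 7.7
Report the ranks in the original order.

3, 6, 4, 9, 2, 9, 1, 9, 6

Sorted (descending): 9.5, 9, 8.6, 8.2, 7.7, 7.7, 5.7, 5.7, 5.7
The 2 values of 7.7 occupy positions 5–6 → each gets rank 6.
The 3 values of 5.7 occupy positions 7–9 → each gets rank 9.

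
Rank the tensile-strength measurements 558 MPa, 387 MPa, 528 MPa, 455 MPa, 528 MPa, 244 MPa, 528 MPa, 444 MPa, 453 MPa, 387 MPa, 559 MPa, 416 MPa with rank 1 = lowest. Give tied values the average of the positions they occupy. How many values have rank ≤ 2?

1

Sorted (ascending): 244, 387, 387, 416, 444, 453, 455, 528, 528, 528, 558, 559
The 2 values of 387 occupy positions 2–3 → average rank (2+3)/2 = 2.5.
The 3 values of 528 occupy positions 8–10 → average rank 9.
Ranks ≤ 2: {1} → 1 value.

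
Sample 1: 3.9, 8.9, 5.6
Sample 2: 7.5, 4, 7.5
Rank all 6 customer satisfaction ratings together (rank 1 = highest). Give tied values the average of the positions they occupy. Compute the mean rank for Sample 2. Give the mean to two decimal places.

3.33

Sorted (descending): 8.9, 7.5, 7.5, 5.6, 4, 3.9
The 2 values of 7.5 occupy positions 2–3 → average rank (2+3)/2 = 2.5.
Sample 2 values → pooled ranks: 7.5→2.5, 4→5, 7.5→2.5
Mean rank = (2.5 + 5 + 2.5) / 3 = 3.33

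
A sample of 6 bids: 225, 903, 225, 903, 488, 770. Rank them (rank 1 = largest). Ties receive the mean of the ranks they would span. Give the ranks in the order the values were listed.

Sorted (descending): 903, 903, 770, 488, 225, 225
The 2 values of 903 occupy positions 1–2 → average rank (1+2)/2 = 1.5.
The 2 values of 225 occupy positions 5–6 → average rank (5+6)/2 = 5.5.

5.5, 1.5, 5.5, 1.5, 4, 3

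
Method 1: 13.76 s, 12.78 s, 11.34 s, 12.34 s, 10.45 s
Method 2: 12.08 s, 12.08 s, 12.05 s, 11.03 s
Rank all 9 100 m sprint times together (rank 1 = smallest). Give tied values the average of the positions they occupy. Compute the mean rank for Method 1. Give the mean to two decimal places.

Sorted (ascending): 10.45, 11.03, 11.34, 12.05, 12.08, 12.08, 12.34, 12.78, 13.76
The 2 values of 12.08 occupy positions 5–6 → average rank (5+6)/2 = 5.5.
Method 1 values → pooled ranks: 13.76→9, 12.78→8, 11.34→3, 12.34→7, 10.45→1
Mean rank = (9 + 8 + 3 + 7 + 1) / 5 = 5.60

5.60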